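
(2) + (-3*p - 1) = 1 - 3*p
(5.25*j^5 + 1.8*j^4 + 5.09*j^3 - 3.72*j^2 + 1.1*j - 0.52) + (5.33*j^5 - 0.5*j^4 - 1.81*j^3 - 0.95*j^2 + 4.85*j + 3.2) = 10.58*j^5 + 1.3*j^4 + 3.28*j^3 - 4.67*j^2 + 5.95*j + 2.68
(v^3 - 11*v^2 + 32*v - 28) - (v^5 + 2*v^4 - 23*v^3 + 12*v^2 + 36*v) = -v^5 - 2*v^4 + 24*v^3 - 23*v^2 - 4*v - 28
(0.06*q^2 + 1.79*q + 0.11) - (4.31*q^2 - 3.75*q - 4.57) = -4.25*q^2 + 5.54*q + 4.68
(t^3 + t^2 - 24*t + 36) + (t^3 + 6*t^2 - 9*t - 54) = 2*t^3 + 7*t^2 - 33*t - 18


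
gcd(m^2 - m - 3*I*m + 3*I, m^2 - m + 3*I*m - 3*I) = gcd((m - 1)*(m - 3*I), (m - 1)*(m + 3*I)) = m - 1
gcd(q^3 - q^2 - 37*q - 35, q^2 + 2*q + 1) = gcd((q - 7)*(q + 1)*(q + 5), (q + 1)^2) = q + 1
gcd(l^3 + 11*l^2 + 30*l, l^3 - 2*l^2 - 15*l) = l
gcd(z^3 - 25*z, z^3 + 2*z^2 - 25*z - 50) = z^2 - 25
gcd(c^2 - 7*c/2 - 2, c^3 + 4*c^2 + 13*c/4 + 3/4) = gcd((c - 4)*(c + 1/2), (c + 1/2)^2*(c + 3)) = c + 1/2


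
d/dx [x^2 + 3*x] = 2*x + 3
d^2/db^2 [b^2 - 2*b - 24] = 2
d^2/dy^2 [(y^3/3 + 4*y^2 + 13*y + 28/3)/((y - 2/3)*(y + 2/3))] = 90*(213*y^3 + 540*y^2 + 284*y + 80)/(729*y^6 - 972*y^4 + 432*y^2 - 64)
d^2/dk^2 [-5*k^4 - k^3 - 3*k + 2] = 6*k*(-10*k - 1)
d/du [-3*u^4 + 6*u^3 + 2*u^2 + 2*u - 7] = -12*u^3 + 18*u^2 + 4*u + 2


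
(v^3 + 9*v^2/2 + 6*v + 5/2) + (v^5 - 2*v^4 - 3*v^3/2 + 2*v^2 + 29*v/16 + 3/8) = v^5 - 2*v^4 - v^3/2 + 13*v^2/2 + 125*v/16 + 23/8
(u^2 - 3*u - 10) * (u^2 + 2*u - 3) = u^4 - u^3 - 19*u^2 - 11*u + 30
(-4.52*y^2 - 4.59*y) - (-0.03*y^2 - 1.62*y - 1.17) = -4.49*y^2 - 2.97*y + 1.17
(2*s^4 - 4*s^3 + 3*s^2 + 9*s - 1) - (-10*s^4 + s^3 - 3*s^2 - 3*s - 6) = 12*s^4 - 5*s^3 + 6*s^2 + 12*s + 5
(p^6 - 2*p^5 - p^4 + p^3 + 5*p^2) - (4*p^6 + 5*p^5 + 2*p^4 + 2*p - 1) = -3*p^6 - 7*p^5 - 3*p^4 + p^3 + 5*p^2 - 2*p + 1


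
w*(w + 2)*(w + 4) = w^3 + 6*w^2 + 8*w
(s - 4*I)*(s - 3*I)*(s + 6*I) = s^3 - I*s^2 + 30*s - 72*I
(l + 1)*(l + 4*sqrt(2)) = l^2 + l + 4*sqrt(2)*l + 4*sqrt(2)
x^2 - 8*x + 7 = (x - 7)*(x - 1)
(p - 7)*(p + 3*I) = p^2 - 7*p + 3*I*p - 21*I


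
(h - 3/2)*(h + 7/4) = h^2 + h/4 - 21/8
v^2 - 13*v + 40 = (v - 8)*(v - 5)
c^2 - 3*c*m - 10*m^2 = (c - 5*m)*(c + 2*m)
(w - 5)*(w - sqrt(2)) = w^2 - 5*w - sqrt(2)*w + 5*sqrt(2)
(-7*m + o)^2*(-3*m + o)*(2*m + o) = -294*m^4 + 35*m^3*o + 57*m^2*o^2 - 15*m*o^3 + o^4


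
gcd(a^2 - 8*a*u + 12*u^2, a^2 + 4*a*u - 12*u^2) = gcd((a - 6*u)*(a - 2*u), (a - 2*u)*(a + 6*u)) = -a + 2*u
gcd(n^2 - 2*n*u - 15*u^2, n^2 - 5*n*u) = -n + 5*u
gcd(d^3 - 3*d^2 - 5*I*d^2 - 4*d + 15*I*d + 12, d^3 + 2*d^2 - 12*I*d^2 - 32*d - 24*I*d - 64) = d - 4*I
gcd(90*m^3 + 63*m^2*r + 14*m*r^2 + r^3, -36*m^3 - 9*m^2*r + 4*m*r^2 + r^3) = 3*m + r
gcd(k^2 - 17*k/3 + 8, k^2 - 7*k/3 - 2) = k - 3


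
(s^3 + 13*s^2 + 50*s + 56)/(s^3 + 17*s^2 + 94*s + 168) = (s + 2)/(s + 6)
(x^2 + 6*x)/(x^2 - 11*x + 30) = x*(x + 6)/(x^2 - 11*x + 30)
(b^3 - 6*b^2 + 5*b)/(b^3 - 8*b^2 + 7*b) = (b - 5)/(b - 7)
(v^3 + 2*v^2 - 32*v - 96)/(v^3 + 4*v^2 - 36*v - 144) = (v + 4)/(v + 6)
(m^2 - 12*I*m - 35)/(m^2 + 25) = (m - 7*I)/(m + 5*I)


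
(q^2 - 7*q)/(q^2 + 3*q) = (q - 7)/(q + 3)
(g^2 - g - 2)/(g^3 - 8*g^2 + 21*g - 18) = (g + 1)/(g^2 - 6*g + 9)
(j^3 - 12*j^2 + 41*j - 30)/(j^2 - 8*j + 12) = (j^2 - 6*j + 5)/(j - 2)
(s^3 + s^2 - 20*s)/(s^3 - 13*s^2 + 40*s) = (s^2 + s - 20)/(s^2 - 13*s + 40)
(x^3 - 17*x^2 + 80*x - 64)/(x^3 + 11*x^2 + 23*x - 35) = (x^2 - 16*x + 64)/(x^2 + 12*x + 35)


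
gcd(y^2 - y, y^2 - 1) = y - 1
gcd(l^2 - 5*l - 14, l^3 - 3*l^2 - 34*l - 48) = l + 2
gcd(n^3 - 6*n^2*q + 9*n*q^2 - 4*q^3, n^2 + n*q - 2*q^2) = -n + q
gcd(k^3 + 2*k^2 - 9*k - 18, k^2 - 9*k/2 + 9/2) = k - 3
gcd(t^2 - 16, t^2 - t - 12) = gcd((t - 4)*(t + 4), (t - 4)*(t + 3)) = t - 4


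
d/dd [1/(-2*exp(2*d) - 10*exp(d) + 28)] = (exp(d) + 5/2)*exp(d)/(exp(2*d) + 5*exp(d) - 14)^2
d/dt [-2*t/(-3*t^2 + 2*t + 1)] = 2*(-3*t^2 - 1)/(9*t^4 - 12*t^3 - 2*t^2 + 4*t + 1)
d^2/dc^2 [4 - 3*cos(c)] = 3*cos(c)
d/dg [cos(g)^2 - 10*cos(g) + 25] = 2*(5 - cos(g))*sin(g)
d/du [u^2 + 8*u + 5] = 2*u + 8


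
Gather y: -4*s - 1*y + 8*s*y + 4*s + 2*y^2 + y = 8*s*y + 2*y^2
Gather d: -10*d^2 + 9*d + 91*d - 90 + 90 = -10*d^2 + 100*d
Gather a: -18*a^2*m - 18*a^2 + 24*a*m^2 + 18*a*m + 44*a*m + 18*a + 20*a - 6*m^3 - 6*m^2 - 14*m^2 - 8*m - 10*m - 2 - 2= a^2*(-18*m - 18) + a*(24*m^2 + 62*m + 38) - 6*m^3 - 20*m^2 - 18*m - 4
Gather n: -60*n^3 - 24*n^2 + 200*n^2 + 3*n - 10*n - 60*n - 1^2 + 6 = -60*n^3 + 176*n^2 - 67*n + 5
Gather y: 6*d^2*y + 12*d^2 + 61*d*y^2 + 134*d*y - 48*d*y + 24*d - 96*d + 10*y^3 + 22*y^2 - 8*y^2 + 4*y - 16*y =12*d^2 - 72*d + 10*y^3 + y^2*(61*d + 14) + y*(6*d^2 + 86*d - 12)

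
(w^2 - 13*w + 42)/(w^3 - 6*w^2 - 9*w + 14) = (w - 6)/(w^2 + w - 2)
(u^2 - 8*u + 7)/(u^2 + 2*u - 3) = (u - 7)/(u + 3)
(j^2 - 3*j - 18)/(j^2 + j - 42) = (j + 3)/(j + 7)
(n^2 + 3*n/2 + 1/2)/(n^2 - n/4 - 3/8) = 4*(n + 1)/(4*n - 3)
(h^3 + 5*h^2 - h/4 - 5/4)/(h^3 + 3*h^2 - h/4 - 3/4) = (h + 5)/(h + 3)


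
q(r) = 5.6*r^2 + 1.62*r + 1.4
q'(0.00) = 1.62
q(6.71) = 264.41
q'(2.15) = 25.70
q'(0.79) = 10.47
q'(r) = 11.2*r + 1.62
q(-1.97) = 19.94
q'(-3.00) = -31.98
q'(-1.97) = -20.44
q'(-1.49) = -15.07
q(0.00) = 1.40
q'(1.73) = 21.00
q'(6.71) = 76.77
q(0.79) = 6.17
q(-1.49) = 11.42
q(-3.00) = 46.94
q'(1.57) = 19.20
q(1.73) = 20.96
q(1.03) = 9.01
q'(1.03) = 13.16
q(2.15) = 30.77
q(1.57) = 17.75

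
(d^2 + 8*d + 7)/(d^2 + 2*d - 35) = (d + 1)/(d - 5)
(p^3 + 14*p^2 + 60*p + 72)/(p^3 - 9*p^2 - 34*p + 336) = (p^2 + 8*p + 12)/(p^2 - 15*p + 56)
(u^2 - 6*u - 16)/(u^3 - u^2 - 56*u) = (u + 2)/(u*(u + 7))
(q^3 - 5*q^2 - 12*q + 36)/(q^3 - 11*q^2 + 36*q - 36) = (q + 3)/(q - 3)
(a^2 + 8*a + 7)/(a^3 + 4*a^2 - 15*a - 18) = (a + 7)/(a^2 + 3*a - 18)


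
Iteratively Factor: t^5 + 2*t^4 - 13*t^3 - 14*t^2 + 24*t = (t - 1)*(t^4 + 3*t^3 - 10*t^2 - 24*t) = (t - 1)*(t + 2)*(t^3 + t^2 - 12*t) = (t - 1)*(t + 2)*(t + 4)*(t^2 - 3*t) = (t - 3)*(t - 1)*(t + 2)*(t + 4)*(t)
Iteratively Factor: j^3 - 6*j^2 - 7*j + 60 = (j - 5)*(j^2 - j - 12) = (j - 5)*(j + 3)*(j - 4)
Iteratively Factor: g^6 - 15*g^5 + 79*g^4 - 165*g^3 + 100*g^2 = (g)*(g^5 - 15*g^4 + 79*g^3 - 165*g^2 + 100*g) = g*(g - 5)*(g^4 - 10*g^3 + 29*g^2 - 20*g) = g^2*(g - 5)*(g^3 - 10*g^2 + 29*g - 20) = g^2*(g - 5)*(g - 1)*(g^2 - 9*g + 20) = g^2*(g - 5)*(g - 4)*(g - 1)*(g - 5)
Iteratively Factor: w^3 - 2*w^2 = (w - 2)*(w^2) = w*(w - 2)*(w)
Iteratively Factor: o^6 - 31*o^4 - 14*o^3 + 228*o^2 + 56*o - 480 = (o + 3)*(o^5 - 3*o^4 - 22*o^3 + 52*o^2 + 72*o - 160) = (o - 2)*(o + 3)*(o^4 - o^3 - 24*o^2 + 4*o + 80) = (o - 2)*(o + 2)*(o + 3)*(o^3 - 3*o^2 - 18*o + 40) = (o - 2)*(o + 2)*(o + 3)*(o + 4)*(o^2 - 7*o + 10) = (o - 2)^2*(o + 2)*(o + 3)*(o + 4)*(o - 5)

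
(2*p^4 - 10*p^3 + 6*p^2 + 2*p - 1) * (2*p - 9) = 4*p^5 - 38*p^4 + 102*p^3 - 50*p^2 - 20*p + 9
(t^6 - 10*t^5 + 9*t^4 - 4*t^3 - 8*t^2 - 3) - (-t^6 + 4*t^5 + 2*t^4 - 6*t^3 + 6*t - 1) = 2*t^6 - 14*t^5 + 7*t^4 + 2*t^3 - 8*t^2 - 6*t - 2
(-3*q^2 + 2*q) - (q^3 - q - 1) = -q^3 - 3*q^2 + 3*q + 1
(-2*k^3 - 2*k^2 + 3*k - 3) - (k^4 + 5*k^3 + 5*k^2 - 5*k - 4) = -k^4 - 7*k^3 - 7*k^2 + 8*k + 1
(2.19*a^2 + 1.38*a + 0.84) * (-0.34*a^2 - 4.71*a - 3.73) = -0.7446*a^4 - 10.7841*a^3 - 14.9541*a^2 - 9.1038*a - 3.1332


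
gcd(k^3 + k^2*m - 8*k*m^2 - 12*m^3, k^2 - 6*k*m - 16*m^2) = k + 2*m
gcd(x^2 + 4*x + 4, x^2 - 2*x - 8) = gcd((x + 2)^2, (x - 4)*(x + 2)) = x + 2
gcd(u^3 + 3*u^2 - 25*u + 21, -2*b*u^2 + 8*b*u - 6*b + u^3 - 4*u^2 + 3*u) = u^2 - 4*u + 3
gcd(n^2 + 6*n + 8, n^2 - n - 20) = n + 4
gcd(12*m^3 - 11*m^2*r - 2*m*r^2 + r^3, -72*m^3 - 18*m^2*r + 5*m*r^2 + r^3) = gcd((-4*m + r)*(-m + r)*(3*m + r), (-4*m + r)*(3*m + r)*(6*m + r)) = -12*m^2 - m*r + r^2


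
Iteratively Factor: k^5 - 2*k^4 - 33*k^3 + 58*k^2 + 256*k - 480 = (k + 4)*(k^4 - 6*k^3 - 9*k^2 + 94*k - 120) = (k - 2)*(k + 4)*(k^3 - 4*k^2 - 17*k + 60) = (k - 5)*(k - 2)*(k + 4)*(k^2 + k - 12) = (k - 5)*(k - 2)*(k + 4)^2*(k - 3)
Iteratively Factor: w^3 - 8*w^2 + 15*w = (w - 3)*(w^2 - 5*w) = (w - 5)*(w - 3)*(w)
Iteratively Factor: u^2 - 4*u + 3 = (u - 3)*(u - 1)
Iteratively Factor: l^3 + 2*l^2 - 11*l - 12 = (l + 4)*(l^2 - 2*l - 3) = (l - 3)*(l + 4)*(l + 1)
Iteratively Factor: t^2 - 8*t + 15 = (t - 5)*(t - 3)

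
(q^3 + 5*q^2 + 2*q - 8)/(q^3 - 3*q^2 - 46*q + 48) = (q^2 + 6*q + 8)/(q^2 - 2*q - 48)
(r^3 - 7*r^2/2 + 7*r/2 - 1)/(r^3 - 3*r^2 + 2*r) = (r - 1/2)/r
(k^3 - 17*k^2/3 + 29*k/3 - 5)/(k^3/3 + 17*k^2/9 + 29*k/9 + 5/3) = 3*(3*k^3 - 17*k^2 + 29*k - 15)/(3*k^3 + 17*k^2 + 29*k + 15)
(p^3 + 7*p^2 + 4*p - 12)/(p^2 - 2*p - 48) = (p^2 + p - 2)/(p - 8)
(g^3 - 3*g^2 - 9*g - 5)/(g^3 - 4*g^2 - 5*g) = (g + 1)/g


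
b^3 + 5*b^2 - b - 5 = (b - 1)*(b + 1)*(b + 5)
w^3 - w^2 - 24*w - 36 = (w - 6)*(w + 2)*(w + 3)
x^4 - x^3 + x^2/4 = x^2*(x - 1/2)^2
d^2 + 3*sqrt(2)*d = d*(d + 3*sqrt(2))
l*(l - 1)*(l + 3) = l^3 + 2*l^2 - 3*l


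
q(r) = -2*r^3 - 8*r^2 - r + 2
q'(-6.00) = -121.00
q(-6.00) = 152.00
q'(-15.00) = -1111.00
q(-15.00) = 4967.00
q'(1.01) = -23.28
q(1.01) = -9.23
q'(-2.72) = -1.87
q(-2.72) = -14.22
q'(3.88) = -153.41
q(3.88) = -239.14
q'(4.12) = -168.77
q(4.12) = -277.78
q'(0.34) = -7.13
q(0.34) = 0.66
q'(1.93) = -54.23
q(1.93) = -44.11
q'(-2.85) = -4.14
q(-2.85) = -13.83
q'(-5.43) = -91.03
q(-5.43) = 91.76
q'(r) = -6*r^2 - 16*r - 1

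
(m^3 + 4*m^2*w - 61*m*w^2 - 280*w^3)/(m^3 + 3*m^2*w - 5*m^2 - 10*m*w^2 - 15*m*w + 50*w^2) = (-m^2 + m*w + 56*w^2)/(-m^2 + 2*m*w + 5*m - 10*w)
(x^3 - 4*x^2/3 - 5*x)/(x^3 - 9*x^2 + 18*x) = (x + 5/3)/(x - 6)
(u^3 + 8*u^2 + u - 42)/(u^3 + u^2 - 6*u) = (u + 7)/u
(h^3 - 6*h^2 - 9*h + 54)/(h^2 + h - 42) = (h^2 - 9)/(h + 7)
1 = 1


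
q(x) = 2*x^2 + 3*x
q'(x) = 4*x + 3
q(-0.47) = -0.97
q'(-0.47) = 1.12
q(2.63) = 21.72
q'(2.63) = 13.52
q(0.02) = 0.06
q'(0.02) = 3.08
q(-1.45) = -0.14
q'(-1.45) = -2.80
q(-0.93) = -1.06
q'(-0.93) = -0.72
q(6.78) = 112.28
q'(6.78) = 30.12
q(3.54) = 35.68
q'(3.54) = 17.16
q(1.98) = 13.78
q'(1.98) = 10.92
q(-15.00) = 405.00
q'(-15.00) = -57.00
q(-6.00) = 54.00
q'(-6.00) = -21.00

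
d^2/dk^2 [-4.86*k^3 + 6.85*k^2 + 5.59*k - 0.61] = 13.7 - 29.16*k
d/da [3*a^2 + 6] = 6*a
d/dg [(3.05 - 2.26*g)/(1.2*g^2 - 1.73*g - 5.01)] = (2.712*g^2 - 7.32*g + 16.5991)/(1.44*g^4 - 4.152*g^3 - 9.0311*g^2 + 17.3346*g + 25.1001)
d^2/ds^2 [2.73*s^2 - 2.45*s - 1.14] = 5.46000000000000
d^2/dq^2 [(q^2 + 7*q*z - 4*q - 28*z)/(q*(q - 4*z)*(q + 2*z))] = 2*(-q^6 - 21*q^5*z + 12*q^5 + 18*q^4*z^2 + 144*q^4*z - 68*q^3*z^3 - 400*q^3*z^2 - 336*q^2*z^3 + 1344*q*z^4 + 1792*z^5)/(q^3*(-q^6 + 6*q^5*z + 12*q^4*z^2 - 88*q^3*z^3 - 96*q^2*z^4 + 384*q*z^5 + 512*z^6))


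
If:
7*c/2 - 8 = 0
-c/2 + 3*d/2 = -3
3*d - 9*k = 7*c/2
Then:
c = 16/7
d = -26/21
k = -82/63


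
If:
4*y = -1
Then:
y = -1/4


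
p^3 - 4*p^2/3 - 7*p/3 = p*(p - 7/3)*(p + 1)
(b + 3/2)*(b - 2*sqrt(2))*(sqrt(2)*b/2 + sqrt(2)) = sqrt(2)*b^3/2 - 2*b^2 + 7*sqrt(2)*b^2/4 - 7*b + 3*sqrt(2)*b/2 - 6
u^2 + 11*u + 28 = (u + 4)*(u + 7)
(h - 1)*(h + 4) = h^2 + 3*h - 4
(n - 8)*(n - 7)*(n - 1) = n^3 - 16*n^2 + 71*n - 56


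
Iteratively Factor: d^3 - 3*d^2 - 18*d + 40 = (d - 2)*(d^2 - d - 20) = (d - 5)*(d - 2)*(d + 4)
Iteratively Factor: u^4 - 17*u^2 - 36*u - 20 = (u - 5)*(u^3 + 5*u^2 + 8*u + 4) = (u - 5)*(u + 2)*(u^2 + 3*u + 2) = (u - 5)*(u + 2)^2*(u + 1)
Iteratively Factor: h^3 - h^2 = (h)*(h^2 - h) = h^2*(h - 1)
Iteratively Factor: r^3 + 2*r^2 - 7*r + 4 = (r - 1)*(r^2 + 3*r - 4) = (r - 1)^2*(r + 4)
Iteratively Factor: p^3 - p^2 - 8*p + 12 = (p - 2)*(p^2 + p - 6) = (p - 2)*(p + 3)*(p - 2)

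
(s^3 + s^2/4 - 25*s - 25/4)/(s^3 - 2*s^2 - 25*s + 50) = (s + 1/4)/(s - 2)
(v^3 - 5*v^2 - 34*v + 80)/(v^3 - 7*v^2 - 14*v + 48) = (v + 5)/(v + 3)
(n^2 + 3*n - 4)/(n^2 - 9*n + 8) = (n + 4)/(n - 8)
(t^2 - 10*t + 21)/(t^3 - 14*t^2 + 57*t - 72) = (t - 7)/(t^2 - 11*t + 24)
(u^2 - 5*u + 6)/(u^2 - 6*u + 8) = (u - 3)/(u - 4)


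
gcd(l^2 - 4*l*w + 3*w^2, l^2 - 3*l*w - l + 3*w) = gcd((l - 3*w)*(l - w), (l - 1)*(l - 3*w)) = -l + 3*w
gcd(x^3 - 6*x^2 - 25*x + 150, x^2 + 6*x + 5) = x + 5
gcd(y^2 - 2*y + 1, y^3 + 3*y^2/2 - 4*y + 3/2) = y - 1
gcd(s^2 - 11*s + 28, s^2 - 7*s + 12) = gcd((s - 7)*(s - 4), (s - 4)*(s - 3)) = s - 4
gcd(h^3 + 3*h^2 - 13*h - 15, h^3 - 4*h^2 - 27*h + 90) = h^2 + 2*h - 15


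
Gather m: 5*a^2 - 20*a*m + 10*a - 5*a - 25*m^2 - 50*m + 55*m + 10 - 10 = 5*a^2 + 5*a - 25*m^2 + m*(5 - 20*a)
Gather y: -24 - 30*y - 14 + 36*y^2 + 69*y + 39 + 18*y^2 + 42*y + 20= 54*y^2 + 81*y + 21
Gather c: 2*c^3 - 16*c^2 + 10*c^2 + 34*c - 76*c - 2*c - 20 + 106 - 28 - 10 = 2*c^3 - 6*c^2 - 44*c + 48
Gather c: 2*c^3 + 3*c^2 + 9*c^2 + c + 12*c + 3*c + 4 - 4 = 2*c^3 + 12*c^2 + 16*c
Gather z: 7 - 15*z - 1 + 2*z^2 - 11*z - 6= 2*z^2 - 26*z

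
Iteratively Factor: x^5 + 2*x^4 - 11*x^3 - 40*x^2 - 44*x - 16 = (x + 1)*(x^4 + x^3 - 12*x^2 - 28*x - 16) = (x + 1)^2*(x^3 - 12*x - 16) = (x + 1)^2*(x + 2)*(x^2 - 2*x - 8) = (x + 1)^2*(x + 2)^2*(x - 4)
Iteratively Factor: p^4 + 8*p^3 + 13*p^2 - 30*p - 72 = (p + 3)*(p^3 + 5*p^2 - 2*p - 24) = (p + 3)*(p + 4)*(p^2 + p - 6) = (p + 3)^2*(p + 4)*(p - 2)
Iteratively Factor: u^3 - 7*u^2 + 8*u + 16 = (u + 1)*(u^2 - 8*u + 16) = (u - 4)*(u + 1)*(u - 4)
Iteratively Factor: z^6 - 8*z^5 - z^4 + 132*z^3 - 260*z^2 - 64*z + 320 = (z + 4)*(z^5 - 12*z^4 + 47*z^3 - 56*z^2 - 36*z + 80) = (z - 5)*(z + 4)*(z^4 - 7*z^3 + 12*z^2 + 4*z - 16) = (z - 5)*(z + 1)*(z + 4)*(z^3 - 8*z^2 + 20*z - 16) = (z - 5)*(z - 2)*(z + 1)*(z + 4)*(z^2 - 6*z + 8) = (z - 5)*(z - 4)*(z - 2)*(z + 1)*(z + 4)*(z - 2)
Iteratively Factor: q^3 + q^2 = (q + 1)*(q^2) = q*(q + 1)*(q)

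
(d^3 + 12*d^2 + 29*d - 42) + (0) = d^3 + 12*d^2 + 29*d - 42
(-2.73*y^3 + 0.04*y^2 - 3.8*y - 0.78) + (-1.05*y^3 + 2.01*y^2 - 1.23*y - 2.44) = -3.78*y^3 + 2.05*y^2 - 5.03*y - 3.22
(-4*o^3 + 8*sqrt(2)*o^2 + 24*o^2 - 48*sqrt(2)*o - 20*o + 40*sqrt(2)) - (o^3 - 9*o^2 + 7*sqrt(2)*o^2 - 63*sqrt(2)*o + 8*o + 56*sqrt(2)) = -5*o^3 + sqrt(2)*o^2 + 33*o^2 - 28*o + 15*sqrt(2)*o - 16*sqrt(2)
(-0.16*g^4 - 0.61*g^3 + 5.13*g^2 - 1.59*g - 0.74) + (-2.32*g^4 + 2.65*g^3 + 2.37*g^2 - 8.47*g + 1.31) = -2.48*g^4 + 2.04*g^3 + 7.5*g^2 - 10.06*g + 0.57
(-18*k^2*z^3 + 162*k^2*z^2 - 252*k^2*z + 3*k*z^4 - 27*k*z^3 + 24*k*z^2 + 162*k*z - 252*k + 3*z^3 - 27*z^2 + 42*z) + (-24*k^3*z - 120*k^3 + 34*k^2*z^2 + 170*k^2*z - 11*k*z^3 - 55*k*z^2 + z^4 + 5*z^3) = -24*k^3*z - 120*k^3 - 18*k^2*z^3 + 196*k^2*z^2 - 82*k^2*z + 3*k*z^4 - 38*k*z^3 - 31*k*z^2 + 162*k*z - 252*k + z^4 + 8*z^3 - 27*z^2 + 42*z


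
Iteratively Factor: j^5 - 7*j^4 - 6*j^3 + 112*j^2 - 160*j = (j + 4)*(j^4 - 11*j^3 + 38*j^2 - 40*j) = (j - 5)*(j + 4)*(j^3 - 6*j^2 + 8*j) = (j - 5)*(j - 4)*(j + 4)*(j^2 - 2*j) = j*(j - 5)*(j - 4)*(j + 4)*(j - 2)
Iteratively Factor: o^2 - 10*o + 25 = (o - 5)*(o - 5)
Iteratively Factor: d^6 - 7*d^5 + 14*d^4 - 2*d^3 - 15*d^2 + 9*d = (d - 3)*(d^5 - 4*d^4 + 2*d^3 + 4*d^2 - 3*d) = (d - 3)*(d + 1)*(d^4 - 5*d^3 + 7*d^2 - 3*d) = d*(d - 3)*(d + 1)*(d^3 - 5*d^2 + 7*d - 3) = d*(d - 3)^2*(d + 1)*(d^2 - 2*d + 1) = d*(d - 3)^2*(d - 1)*(d + 1)*(d - 1)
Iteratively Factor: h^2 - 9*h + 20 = (h - 4)*(h - 5)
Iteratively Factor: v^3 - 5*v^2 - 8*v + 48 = (v + 3)*(v^2 - 8*v + 16) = (v - 4)*(v + 3)*(v - 4)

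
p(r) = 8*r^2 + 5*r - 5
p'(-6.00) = -91.00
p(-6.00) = 253.00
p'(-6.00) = -91.00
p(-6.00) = 253.00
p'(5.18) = 87.88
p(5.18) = 235.56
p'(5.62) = 94.92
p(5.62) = 275.78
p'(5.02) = 85.32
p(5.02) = 221.70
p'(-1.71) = -22.36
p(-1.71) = 9.84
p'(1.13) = 23.08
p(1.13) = 10.87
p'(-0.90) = -9.40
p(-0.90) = -3.02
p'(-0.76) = -7.16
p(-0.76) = -4.18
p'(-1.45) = -18.20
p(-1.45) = 4.57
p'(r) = 16*r + 5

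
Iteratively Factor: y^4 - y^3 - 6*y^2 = (y)*(y^3 - y^2 - 6*y) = y^2*(y^2 - y - 6) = y^2*(y - 3)*(y + 2)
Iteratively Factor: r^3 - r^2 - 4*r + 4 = (r + 2)*(r^2 - 3*r + 2) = (r - 2)*(r + 2)*(r - 1)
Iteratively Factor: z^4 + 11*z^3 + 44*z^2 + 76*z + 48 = (z + 2)*(z^3 + 9*z^2 + 26*z + 24) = (z + 2)*(z + 3)*(z^2 + 6*z + 8) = (z + 2)^2*(z + 3)*(z + 4)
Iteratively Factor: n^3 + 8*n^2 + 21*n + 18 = (n + 3)*(n^2 + 5*n + 6) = (n + 3)^2*(n + 2)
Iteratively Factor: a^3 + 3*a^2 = (a)*(a^2 + 3*a) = a*(a + 3)*(a)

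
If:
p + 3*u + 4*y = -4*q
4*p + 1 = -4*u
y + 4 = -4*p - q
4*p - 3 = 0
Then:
No Solution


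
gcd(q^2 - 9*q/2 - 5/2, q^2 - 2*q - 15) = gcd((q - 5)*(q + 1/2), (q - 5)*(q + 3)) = q - 5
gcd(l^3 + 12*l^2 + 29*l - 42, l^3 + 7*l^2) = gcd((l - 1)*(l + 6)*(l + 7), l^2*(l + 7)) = l + 7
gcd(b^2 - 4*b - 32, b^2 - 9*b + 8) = b - 8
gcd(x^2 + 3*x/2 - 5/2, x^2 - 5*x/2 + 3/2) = x - 1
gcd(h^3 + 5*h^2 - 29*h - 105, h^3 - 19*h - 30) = h^2 - 2*h - 15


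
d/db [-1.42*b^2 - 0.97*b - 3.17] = -2.84*b - 0.97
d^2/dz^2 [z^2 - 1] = 2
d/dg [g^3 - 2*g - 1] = 3*g^2 - 2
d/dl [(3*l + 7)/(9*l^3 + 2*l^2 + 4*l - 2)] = (27*l^3 + 6*l^2 + 12*l - (3*l + 7)*(27*l^2 + 4*l + 4) - 6)/(9*l^3 + 2*l^2 + 4*l - 2)^2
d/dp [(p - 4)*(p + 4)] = 2*p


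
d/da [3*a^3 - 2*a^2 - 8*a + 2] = 9*a^2 - 4*a - 8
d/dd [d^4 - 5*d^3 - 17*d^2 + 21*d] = 4*d^3 - 15*d^2 - 34*d + 21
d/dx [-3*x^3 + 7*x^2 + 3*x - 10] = -9*x^2 + 14*x + 3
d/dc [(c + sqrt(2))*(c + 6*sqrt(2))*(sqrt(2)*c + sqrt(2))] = 3*sqrt(2)*c^2 + 2*sqrt(2)*c + 28*c + 14 + 12*sqrt(2)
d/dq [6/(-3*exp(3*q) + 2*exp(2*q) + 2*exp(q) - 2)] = (54*exp(2*q) - 24*exp(q) - 12)*exp(q)/(3*exp(3*q) - 2*exp(2*q) - 2*exp(q) + 2)^2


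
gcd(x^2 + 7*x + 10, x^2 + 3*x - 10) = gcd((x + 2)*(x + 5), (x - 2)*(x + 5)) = x + 5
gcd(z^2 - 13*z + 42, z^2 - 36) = z - 6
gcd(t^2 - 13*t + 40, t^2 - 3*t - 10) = t - 5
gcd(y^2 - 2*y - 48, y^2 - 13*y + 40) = y - 8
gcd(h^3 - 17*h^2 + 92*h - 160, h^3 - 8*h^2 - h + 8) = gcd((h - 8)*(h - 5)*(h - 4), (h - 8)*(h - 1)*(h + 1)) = h - 8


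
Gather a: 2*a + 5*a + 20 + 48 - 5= 7*a + 63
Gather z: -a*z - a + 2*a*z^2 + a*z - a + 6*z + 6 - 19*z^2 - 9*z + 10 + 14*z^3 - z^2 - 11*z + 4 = -2*a + 14*z^3 + z^2*(2*a - 20) - 14*z + 20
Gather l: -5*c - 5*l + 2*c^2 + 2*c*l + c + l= 2*c^2 - 4*c + l*(2*c - 4)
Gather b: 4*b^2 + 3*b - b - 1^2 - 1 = 4*b^2 + 2*b - 2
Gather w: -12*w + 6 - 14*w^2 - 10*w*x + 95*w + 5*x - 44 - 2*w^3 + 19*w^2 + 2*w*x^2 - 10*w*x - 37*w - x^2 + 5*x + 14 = -2*w^3 + 5*w^2 + w*(2*x^2 - 20*x + 46) - x^2 + 10*x - 24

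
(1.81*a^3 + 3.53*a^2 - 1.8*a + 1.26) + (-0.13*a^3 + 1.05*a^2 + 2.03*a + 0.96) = 1.68*a^3 + 4.58*a^2 + 0.23*a + 2.22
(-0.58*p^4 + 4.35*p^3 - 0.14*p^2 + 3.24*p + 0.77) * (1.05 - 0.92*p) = 0.5336*p^5 - 4.611*p^4 + 4.6963*p^3 - 3.1278*p^2 + 2.6936*p + 0.8085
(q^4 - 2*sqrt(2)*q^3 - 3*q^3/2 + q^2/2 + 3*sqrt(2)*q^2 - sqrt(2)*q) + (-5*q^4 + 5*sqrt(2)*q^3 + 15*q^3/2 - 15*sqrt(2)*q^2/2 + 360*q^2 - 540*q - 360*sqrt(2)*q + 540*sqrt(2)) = -4*q^4 + 3*sqrt(2)*q^3 + 6*q^3 - 9*sqrt(2)*q^2/2 + 721*q^2/2 - 540*q - 361*sqrt(2)*q + 540*sqrt(2)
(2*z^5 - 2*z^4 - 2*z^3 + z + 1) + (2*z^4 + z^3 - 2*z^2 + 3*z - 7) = 2*z^5 - z^3 - 2*z^2 + 4*z - 6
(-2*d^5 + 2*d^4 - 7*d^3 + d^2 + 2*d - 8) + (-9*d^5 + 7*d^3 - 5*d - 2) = -11*d^5 + 2*d^4 + d^2 - 3*d - 10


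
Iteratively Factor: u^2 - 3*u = (u - 3)*(u)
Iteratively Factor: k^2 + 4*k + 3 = (k + 1)*(k + 3)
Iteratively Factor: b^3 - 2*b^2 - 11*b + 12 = (b - 1)*(b^2 - b - 12) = (b - 1)*(b + 3)*(b - 4)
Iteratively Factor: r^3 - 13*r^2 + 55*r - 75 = (r - 5)*(r^2 - 8*r + 15) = (r - 5)^2*(r - 3)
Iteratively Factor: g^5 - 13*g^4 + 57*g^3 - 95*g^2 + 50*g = (g - 1)*(g^4 - 12*g^3 + 45*g^2 - 50*g) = (g - 2)*(g - 1)*(g^3 - 10*g^2 + 25*g) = (g - 5)*(g - 2)*(g - 1)*(g^2 - 5*g) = g*(g - 5)*(g - 2)*(g - 1)*(g - 5)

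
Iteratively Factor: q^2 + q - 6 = (q - 2)*(q + 3)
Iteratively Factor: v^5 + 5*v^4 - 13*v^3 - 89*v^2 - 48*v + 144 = (v - 1)*(v^4 + 6*v^3 - 7*v^2 - 96*v - 144) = (v - 1)*(v + 4)*(v^3 + 2*v^2 - 15*v - 36) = (v - 4)*(v - 1)*(v + 4)*(v^2 + 6*v + 9) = (v - 4)*(v - 1)*(v + 3)*(v + 4)*(v + 3)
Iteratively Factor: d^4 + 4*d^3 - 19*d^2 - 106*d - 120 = (d + 4)*(d^3 - 19*d - 30) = (d + 3)*(d + 4)*(d^2 - 3*d - 10) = (d - 5)*(d + 3)*(d + 4)*(d + 2)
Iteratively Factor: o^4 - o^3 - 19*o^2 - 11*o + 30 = (o - 1)*(o^3 - 19*o - 30) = (o - 1)*(o + 3)*(o^2 - 3*o - 10) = (o - 5)*(o - 1)*(o + 3)*(o + 2)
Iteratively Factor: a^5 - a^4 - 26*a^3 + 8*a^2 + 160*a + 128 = (a + 1)*(a^4 - 2*a^3 - 24*a^2 + 32*a + 128) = (a - 4)*(a + 1)*(a^3 + 2*a^2 - 16*a - 32) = (a - 4)^2*(a + 1)*(a^2 + 6*a + 8) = (a - 4)^2*(a + 1)*(a + 4)*(a + 2)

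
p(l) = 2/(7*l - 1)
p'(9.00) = 0.00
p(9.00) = 0.03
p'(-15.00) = 0.00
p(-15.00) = -0.02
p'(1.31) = -0.21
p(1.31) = 0.24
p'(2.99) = -0.04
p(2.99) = 0.10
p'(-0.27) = -1.68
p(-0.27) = -0.69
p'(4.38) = -0.02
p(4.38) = 0.07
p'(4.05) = -0.02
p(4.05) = 0.07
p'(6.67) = -0.01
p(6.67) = 0.04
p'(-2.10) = -0.06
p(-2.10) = -0.13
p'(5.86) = -0.01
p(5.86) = 0.05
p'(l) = -14/(7*l - 1)^2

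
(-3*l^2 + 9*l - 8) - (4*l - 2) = -3*l^2 + 5*l - 6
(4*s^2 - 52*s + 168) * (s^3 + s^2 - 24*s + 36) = 4*s^5 - 48*s^4 + 20*s^3 + 1560*s^2 - 5904*s + 6048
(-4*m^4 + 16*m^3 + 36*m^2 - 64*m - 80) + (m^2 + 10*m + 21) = -4*m^4 + 16*m^3 + 37*m^2 - 54*m - 59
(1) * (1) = 1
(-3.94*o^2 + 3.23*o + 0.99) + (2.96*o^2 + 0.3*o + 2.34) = -0.98*o^2 + 3.53*o + 3.33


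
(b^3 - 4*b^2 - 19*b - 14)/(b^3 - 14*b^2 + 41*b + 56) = (b + 2)/(b - 8)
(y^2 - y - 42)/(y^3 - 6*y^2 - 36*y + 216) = (y - 7)/(y^2 - 12*y + 36)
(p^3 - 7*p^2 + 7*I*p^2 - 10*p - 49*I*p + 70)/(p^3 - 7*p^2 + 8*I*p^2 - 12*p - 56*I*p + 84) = (p + 5*I)/(p + 6*I)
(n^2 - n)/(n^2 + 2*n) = (n - 1)/(n + 2)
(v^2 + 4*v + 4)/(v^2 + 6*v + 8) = (v + 2)/(v + 4)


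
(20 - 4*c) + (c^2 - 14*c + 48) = c^2 - 18*c + 68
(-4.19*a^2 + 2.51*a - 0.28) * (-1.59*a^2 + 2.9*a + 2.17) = 6.6621*a^4 - 16.1419*a^3 - 1.3681*a^2 + 4.6347*a - 0.6076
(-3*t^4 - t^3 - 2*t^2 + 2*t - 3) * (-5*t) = 15*t^5 + 5*t^4 + 10*t^3 - 10*t^2 + 15*t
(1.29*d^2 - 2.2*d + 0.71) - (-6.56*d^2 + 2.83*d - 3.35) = 7.85*d^2 - 5.03*d + 4.06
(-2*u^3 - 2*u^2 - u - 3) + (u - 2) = -2*u^3 - 2*u^2 - 5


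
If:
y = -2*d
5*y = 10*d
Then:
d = 0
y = 0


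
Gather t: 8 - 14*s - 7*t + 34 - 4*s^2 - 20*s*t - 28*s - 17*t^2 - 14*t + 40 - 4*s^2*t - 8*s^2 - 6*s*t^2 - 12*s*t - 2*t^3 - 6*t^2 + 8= -12*s^2 - 42*s - 2*t^3 + t^2*(-6*s - 23) + t*(-4*s^2 - 32*s - 21) + 90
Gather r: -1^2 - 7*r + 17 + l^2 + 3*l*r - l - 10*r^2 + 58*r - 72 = l^2 - l - 10*r^2 + r*(3*l + 51) - 56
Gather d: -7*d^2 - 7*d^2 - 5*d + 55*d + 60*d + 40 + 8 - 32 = -14*d^2 + 110*d + 16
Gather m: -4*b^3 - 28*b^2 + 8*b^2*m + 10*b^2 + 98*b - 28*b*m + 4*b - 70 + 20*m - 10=-4*b^3 - 18*b^2 + 102*b + m*(8*b^2 - 28*b + 20) - 80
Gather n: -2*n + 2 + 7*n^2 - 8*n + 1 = 7*n^2 - 10*n + 3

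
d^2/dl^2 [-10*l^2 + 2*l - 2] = -20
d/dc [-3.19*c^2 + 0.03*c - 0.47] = 0.03 - 6.38*c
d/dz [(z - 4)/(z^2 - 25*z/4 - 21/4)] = 4*(-4*z^2 + 32*z - 121)/(16*z^4 - 200*z^3 + 457*z^2 + 1050*z + 441)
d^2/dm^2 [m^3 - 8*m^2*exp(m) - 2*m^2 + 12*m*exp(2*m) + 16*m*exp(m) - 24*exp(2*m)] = -8*m^2*exp(m) + 48*m*exp(2*m) - 16*m*exp(m) + 6*m - 48*exp(2*m) + 16*exp(m) - 4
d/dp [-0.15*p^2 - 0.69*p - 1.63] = -0.3*p - 0.69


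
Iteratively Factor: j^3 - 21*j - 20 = (j - 5)*(j^2 + 5*j + 4) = (j - 5)*(j + 1)*(j + 4)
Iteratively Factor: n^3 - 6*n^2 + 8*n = (n - 4)*(n^2 - 2*n) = n*(n - 4)*(n - 2)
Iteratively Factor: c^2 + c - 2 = (c - 1)*(c + 2)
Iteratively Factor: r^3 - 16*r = (r + 4)*(r^2 - 4*r) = r*(r + 4)*(r - 4)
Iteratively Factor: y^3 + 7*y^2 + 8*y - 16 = (y + 4)*(y^2 + 3*y - 4) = (y + 4)^2*(y - 1)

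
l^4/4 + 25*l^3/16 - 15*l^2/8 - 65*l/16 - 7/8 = (l/4 + 1/4)*(l - 2)*(l + 1/4)*(l + 7)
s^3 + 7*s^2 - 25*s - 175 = (s - 5)*(s + 5)*(s + 7)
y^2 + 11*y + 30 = (y + 5)*(y + 6)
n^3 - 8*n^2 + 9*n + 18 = (n - 6)*(n - 3)*(n + 1)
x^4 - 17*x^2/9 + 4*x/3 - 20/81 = (x - 2/3)^2*(x - 1/3)*(x + 5/3)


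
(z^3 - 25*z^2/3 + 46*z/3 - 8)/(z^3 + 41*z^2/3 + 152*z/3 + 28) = (3*z^3 - 25*z^2 + 46*z - 24)/(3*z^3 + 41*z^2 + 152*z + 84)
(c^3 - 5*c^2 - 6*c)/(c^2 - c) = (c^2 - 5*c - 6)/(c - 1)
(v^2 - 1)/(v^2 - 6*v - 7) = (v - 1)/(v - 7)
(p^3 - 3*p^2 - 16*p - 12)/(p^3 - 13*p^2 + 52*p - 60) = (p^2 + 3*p + 2)/(p^2 - 7*p + 10)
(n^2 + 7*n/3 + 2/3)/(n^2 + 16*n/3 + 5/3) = (n + 2)/(n + 5)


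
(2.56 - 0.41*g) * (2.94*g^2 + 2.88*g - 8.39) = -1.2054*g^3 + 6.3456*g^2 + 10.8127*g - 21.4784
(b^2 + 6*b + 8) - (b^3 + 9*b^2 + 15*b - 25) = -b^3 - 8*b^2 - 9*b + 33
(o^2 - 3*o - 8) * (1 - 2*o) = -2*o^3 + 7*o^2 + 13*o - 8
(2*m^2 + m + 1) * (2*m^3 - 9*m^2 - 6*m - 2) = 4*m^5 - 16*m^4 - 19*m^3 - 19*m^2 - 8*m - 2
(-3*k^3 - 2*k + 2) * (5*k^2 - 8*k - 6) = -15*k^5 + 24*k^4 + 8*k^3 + 26*k^2 - 4*k - 12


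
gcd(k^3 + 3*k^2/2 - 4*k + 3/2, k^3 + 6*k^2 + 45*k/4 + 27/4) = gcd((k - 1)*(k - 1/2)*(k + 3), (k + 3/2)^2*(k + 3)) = k + 3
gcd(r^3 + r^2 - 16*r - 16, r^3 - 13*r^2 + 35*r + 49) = r + 1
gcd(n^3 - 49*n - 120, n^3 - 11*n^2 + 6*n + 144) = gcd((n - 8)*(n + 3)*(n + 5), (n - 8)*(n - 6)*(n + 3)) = n^2 - 5*n - 24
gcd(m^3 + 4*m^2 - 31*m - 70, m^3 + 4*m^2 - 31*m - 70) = m^3 + 4*m^2 - 31*m - 70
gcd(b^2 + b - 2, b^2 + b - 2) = b^2 + b - 2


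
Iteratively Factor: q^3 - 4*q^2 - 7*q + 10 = (q - 5)*(q^2 + q - 2) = (q - 5)*(q - 1)*(q + 2)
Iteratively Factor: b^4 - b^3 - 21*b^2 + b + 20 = (b + 1)*(b^3 - 2*b^2 - 19*b + 20) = (b + 1)*(b + 4)*(b^2 - 6*b + 5) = (b - 1)*(b + 1)*(b + 4)*(b - 5)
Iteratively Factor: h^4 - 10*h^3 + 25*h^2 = (h - 5)*(h^3 - 5*h^2) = (h - 5)^2*(h^2) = h*(h - 5)^2*(h)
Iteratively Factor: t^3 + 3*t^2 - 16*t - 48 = (t + 4)*(t^2 - t - 12) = (t + 3)*(t + 4)*(t - 4)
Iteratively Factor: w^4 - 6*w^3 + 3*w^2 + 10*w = (w + 1)*(w^3 - 7*w^2 + 10*w) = (w - 2)*(w + 1)*(w^2 - 5*w) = w*(w - 2)*(w + 1)*(w - 5)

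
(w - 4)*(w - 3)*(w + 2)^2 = w^4 - 3*w^3 - 12*w^2 + 20*w + 48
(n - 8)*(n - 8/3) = n^2 - 32*n/3 + 64/3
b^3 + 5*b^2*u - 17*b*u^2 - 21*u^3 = (b - 3*u)*(b + u)*(b + 7*u)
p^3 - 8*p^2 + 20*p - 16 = (p - 4)*(p - 2)^2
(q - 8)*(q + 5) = q^2 - 3*q - 40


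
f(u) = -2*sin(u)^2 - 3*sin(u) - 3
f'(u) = -4*sin(u)*cos(u) - 3*cos(u)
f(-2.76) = -2.16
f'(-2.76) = 1.40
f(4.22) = -1.91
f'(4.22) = -0.25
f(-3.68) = -5.06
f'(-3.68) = 4.34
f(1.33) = -7.80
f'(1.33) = -1.64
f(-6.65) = -2.18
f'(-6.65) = -1.46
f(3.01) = -3.43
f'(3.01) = 3.49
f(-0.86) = -1.88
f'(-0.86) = 0.02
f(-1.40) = -1.99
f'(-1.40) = 0.16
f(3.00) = -3.46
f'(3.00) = 3.53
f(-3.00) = -2.62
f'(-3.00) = 2.41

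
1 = 1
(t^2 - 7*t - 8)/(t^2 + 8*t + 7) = (t - 8)/(t + 7)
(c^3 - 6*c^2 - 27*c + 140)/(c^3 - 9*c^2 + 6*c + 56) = (c + 5)/(c + 2)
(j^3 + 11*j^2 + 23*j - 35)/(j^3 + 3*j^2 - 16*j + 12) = (j^2 + 12*j + 35)/(j^2 + 4*j - 12)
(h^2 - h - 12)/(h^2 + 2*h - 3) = (h - 4)/(h - 1)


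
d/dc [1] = 0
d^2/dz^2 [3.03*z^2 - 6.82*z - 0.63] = 6.06000000000000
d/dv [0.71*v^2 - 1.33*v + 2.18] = 1.42*v - 1.33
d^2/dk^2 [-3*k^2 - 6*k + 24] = -6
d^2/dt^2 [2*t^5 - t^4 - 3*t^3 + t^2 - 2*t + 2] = 40*t^3 - 12*t^2 - 18*t + 2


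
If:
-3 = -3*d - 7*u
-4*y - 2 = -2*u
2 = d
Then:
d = 2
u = -3/7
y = -5/7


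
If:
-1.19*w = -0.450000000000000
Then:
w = 0.38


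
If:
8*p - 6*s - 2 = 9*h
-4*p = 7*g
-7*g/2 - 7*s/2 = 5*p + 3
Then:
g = 2*s/3 + 4/7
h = -46*s/27 - 10/9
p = -7*s/6 - 1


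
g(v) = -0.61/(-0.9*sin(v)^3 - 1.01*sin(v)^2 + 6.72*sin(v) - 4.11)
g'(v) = -0.61*(2.7*sin(v)^2*cos(v) + 2.02*sin(v)*cos(v) - 6.72*cos(v))/(-0.9*sin(v)^3 - 1.01*sin(v)^2 + 6.72*sin(v) - 4.11)^2 = (-1.647*sin(v)^2 - 1.2322*sin(v) + 4.0992)*cos(v)/(0.9*sin(v)^3 + 1.01*sin(v)^2 - 6.72*sin(v) + 4.11)^2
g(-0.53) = 0.08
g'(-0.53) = 0.06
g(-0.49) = 0.08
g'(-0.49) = 0.07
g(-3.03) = 0.13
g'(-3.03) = -0.18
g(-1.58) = 0.06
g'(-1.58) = -0.00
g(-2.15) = 0.06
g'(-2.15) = -0.02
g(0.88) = -10.64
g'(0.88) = 420.99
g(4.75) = 0.06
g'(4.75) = 0.00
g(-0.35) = 0.09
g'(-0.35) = 0.10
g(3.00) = 0.19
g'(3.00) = -0.38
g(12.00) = 0.08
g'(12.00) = 0.06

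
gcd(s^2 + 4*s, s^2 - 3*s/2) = s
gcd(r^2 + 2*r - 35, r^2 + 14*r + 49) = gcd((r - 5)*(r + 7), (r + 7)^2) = r + 7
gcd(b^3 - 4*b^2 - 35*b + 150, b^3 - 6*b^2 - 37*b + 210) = b^2 + b - 30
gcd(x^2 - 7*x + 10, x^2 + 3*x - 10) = x - 2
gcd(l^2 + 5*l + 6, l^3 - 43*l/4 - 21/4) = l + 3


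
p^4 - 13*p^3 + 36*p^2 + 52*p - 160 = (p - 8)*(p - 5)*(p - 2)*(p + 2)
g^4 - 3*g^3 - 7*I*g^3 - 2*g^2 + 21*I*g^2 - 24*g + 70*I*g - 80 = (g - 5)*(g + 2)*(g - 8*I)*(g + I)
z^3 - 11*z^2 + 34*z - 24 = (z - 6)*(z - 4)*(z - 1)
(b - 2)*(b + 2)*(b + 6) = b^3 + 6*b^2 - 4*b - 24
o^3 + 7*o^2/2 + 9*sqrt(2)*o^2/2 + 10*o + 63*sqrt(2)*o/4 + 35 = (o + 7/2)*(o + 2*sqrt(2))*(o + 5*sqrt(2)/2)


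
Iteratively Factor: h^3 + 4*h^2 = (h + 4)*(h^2) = h*(h + 4)*(h)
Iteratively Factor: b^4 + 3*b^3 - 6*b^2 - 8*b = (b + 4)*(b^3 - b^2 - 2*b) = b*(b + 4)*(b^2 - b - 2) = b*(b - 2)*(b + 4)*(b + 1)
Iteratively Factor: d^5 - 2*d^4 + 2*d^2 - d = (d - 1)*(d^4 - d^3 - d^2 + d) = (d - 1)^2*(d^3 - d) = d*(d - 1)^2*(d^2 - 1) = d*(d - 1)^2*(d + 1)*(d - 1)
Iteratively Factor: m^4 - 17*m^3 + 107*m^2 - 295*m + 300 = (m - 5)*(m^3 - 12*m^2 + 47*m - 60) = (m - 5)^2*(m^2 - 7*m + 12) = (m - 5)^2*(m - 3)*(m - 4)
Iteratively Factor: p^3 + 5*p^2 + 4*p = (p)*(p^2 + 5*p + 4) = p*(p + 4)*(p + 1)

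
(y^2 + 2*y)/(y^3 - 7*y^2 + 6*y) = (y + 2)/(y^2 - 7*y + 6)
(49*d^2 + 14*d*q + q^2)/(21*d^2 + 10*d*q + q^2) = (7*d + q)/(3*d + q)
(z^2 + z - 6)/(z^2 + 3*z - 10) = (z + 3)/(z + 5)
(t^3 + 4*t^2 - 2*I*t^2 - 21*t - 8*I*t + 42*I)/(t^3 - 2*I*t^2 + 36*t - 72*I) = (t^2 + 4*t - 21)/(t^2 + 36)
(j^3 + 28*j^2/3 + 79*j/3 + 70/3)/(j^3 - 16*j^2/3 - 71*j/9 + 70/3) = 3*(j^2 + 7*j + 10)/(3*j^2 - 23*j + 30)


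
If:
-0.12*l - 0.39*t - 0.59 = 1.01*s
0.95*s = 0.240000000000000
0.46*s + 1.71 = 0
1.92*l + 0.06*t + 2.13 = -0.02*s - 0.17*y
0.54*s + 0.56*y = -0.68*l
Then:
No Solution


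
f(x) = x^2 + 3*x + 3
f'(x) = 2*x + 3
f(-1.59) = 0.76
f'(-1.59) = -0.18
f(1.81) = 11.71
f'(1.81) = 6.62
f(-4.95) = 12.65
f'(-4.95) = -6.90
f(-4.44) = 9.39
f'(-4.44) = -5.88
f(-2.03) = 1.03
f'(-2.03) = -1.06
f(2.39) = 15.88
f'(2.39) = 7.78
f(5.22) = 45.91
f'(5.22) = 13.44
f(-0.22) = 2.39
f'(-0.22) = 2.56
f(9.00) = 111.00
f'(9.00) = 21.00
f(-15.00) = 183.00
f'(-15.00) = -27.00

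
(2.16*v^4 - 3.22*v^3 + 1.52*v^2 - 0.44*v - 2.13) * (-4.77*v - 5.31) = -10.3032*v^5 + 3.8898*v^4 + 9.8478*v^3 - 5.9724*v^2 + 12.4965*v + 11.3103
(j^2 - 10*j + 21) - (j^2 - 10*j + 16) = 5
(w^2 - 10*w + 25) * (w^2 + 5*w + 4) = w^4 - 5*w^3 - 21*w^2 + 85*w + 100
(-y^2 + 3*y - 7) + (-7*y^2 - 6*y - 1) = -8*y^2 - 3*y - 8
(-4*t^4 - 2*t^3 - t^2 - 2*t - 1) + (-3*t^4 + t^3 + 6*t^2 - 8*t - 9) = -7*t^4 - t^3 + 5*t^2 - 10*t - 10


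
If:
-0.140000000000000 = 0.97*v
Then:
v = -0.14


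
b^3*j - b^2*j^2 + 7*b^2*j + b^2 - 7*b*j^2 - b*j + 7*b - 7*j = (b + 7)*(b - j)*(b*j + 1)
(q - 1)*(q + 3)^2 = q^3 + 5*q^2 + 3*q - 9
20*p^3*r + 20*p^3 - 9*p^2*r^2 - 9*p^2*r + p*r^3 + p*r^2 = (-5*p + r)*(-4*p + r)*(p*r + p)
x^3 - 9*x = x*(x - 3)*(x + 3)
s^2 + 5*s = s*(s + 5)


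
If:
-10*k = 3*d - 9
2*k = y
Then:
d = 3 - 5*y/3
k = y/2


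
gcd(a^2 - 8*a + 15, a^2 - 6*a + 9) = a - 3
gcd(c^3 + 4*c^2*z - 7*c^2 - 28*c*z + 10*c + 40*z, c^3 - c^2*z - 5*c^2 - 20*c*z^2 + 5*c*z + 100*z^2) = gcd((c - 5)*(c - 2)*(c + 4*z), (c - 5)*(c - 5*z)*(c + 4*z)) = c^2 + 4*c*z - 5*c - 20*z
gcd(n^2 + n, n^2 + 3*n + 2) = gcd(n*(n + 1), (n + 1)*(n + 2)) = n + 1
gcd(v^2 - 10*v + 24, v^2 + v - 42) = v - 6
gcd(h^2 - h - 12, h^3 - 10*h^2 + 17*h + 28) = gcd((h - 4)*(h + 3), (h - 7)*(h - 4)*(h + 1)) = h - 4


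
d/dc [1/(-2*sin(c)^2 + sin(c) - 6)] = (4*sin(c) - 1)*cos(c)/(-sin(c) - cos(2*c) + 7)^2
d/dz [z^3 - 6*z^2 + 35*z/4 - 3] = 3*z^2 - 12*z + 35/4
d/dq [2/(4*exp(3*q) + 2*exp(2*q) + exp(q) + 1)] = (-24*exp(2*q) - 8*exp(q) - 2)*exp(q)/(4*exp(3*q) + 2*exp(2*q) + exp(q) + 1)^2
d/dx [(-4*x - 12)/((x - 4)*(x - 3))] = 4*(x^2 + 6*x - 33)/(x^4 - 14*x^3 + 73*x^2 - 168*x + 144)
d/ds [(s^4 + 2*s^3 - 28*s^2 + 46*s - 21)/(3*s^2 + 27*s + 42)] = (2*s^3 + s^2 - 20*s + 17)/(3*(s^2 + 4*s + 4))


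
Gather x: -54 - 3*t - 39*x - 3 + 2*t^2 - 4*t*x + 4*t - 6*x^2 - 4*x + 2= 2*t^2 + t - 6*x^2 + x*(-4*t - 43) - 55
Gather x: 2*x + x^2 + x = x^2 + 3*x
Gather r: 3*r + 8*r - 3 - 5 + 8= 11*r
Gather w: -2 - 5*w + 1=-5*w - 1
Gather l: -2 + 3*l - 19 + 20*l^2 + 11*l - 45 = 20*l^2 + 14*l - 66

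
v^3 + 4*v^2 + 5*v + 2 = (v + 1)^2*(v + 2)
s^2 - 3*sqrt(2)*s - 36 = (s - 6*sqrt(2))*(s + 3*sqrt(2))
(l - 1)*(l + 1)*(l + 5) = l^3 + 5*l^2 - l - 5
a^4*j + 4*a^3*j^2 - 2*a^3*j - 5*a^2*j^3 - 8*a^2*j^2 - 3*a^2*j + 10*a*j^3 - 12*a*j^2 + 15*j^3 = (a - 3)*(a - j)*(a + 5*j)*(a*j + j)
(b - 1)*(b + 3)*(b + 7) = b^3 + 9*b^2 + 11*b - 21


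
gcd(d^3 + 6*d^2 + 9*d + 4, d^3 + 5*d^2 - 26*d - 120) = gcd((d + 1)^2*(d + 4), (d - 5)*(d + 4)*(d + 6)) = d + 4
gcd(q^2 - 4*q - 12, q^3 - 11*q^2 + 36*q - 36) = q - 6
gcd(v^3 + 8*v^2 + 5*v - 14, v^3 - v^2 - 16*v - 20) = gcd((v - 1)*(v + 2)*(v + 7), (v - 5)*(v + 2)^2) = v + 2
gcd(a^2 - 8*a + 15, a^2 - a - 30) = 1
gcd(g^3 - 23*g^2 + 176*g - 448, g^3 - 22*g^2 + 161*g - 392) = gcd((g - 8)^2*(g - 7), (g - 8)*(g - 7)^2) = g^2 - 15*g + 56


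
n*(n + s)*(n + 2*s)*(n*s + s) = n^4*s + 3*n^3*s^2 + n^3*s + 2*n^2*s^3 + 3*n^2*s^2 + 2*n*s^3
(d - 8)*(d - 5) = d^2 - 13*d + 40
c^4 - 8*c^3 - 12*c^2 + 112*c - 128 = (c - 8)*(c - 2)^2*(c + 4)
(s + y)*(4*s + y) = 4*s^2 + 5*s*y + y^2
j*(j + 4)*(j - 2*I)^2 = j^4 + 4*j^3 - 4*I*j^3 - 4*j^2 - 16*I*j^2 - 16*j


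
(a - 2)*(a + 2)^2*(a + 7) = a^4 + 9*a^3 + 10*a^2 - 36*a - 56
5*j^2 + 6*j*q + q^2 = (j + q)*(5*j + q)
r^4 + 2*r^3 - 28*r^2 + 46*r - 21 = (r - 3)*(r - 1)^2*(r + 7)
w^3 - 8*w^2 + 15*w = w*(w - 5)*(w - 3)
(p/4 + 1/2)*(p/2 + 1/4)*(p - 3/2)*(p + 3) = p^4/8 + p^3/2 + p^2/32 - 39*p/32 - 9/16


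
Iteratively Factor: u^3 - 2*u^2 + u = (u)*(u^2 - 2*u + 1) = u*(u - 1)*(u - 1)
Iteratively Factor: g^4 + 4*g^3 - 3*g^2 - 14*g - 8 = (g + 4)*(g^3 - 3*g - 2) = (g + 1)*(g + 4)*(g^2 - g - 2) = (g - 2)*(g + 1)*(g + 4)*(g + 1)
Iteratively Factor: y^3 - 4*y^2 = (y)*(y^2 - 4*y) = y*(y - 4)*(y)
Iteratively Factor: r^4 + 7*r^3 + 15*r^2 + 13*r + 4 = (r + 4)*(r^3 + 3*r^2 + 3*r + 1) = (r + 1)*(r + 4)*(r^2 + 2*r + 1) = (r + 1)^2*(r + 4)*(r + 1)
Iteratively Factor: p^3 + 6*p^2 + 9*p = (p)*(p^2 + 6*p + 9) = p*(p + 3)*(p + 3)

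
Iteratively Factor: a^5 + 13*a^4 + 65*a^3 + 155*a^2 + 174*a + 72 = (a + 1)*(a^4 + 12*a^3 + 53*a^2 + 102*a + 72) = (a + 1)*(a + 3)*(a^3 + 9*a^2 + 26*a + 24) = (a + 1)*(a + 3)^2*(a^2 + 6*a + 8) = (a + 1)*(a + 3)^2*(a + 4)*(a + 2)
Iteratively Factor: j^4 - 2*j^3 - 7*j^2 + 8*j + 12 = (j + 1)*(j^3 - 3*j^2 - 4*j + 12) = (j + 1)*(j + 2)*(j^2 - 5*j + 6) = (j - 2)*(j + 1)*(j + 2)*(j - 3)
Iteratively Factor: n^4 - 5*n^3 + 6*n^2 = (n)*(n^3 - 5*n^2 + 6*n) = n^2*(n^2 - 5*n + 6) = n^2*(n - 2)*(n - 3)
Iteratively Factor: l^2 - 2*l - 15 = (l + 3)*(l - 5)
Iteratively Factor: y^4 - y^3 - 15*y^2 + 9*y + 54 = (y + 3)*(y^3 - 4*y^2 - 3*y + 18) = (y + 2)*(y + 3)*(y^2 - 6*y + 9) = (y - 3)*(y + 2)*(y + 3)*(y - 3)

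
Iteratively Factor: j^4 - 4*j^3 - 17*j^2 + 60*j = (j - 5)*(j^3 + j^2 - 12*j) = (j - 5)*(j - 3)*(j^2 + 4*j) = (j - 5)*(j - 3)*(j + 4)*(j)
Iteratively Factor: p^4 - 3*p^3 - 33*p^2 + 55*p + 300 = (p + 3)*(p^3 - 6*p^2 - 15*p + 100) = (p - 5)*(p + 3)*(p^2 - p - 20) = (p - 5)^2*(p + 3)*(p + 4)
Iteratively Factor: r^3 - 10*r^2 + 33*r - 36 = (r - 3)*(r^2 - 7*r + 12) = (r - 3)^2*(r - 4)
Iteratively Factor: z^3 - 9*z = (z + 3)*(z^2 - 3*z) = z*(z + 3)*(z - 3)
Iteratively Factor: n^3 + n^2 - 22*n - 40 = (n - 5)*(n^2 + 6*n + 8) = (n - 5)*(n + 4)*(n + 2)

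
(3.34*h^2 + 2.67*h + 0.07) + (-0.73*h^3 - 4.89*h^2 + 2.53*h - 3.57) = -0.73*h^3 - 1.55*h^2 + 5.2*h - 3.5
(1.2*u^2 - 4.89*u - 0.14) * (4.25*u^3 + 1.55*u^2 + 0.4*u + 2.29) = 5.1*u^5 - 18.9225*u^4 - 7.6945*u^3 + 0.575*u^2 - 11.2541*u - 0.3206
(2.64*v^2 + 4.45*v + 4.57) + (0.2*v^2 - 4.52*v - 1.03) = 2.84*v^2 - 0.0699999999999994*v + 3.54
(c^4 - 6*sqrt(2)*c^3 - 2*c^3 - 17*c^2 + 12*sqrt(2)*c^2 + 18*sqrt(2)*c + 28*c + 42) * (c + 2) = c^5 - 6*sqrt(2)*c^4 - 21*c^3 - 6*c^2 + 42*sqrt(2)*c^2 + 36*sqrt(2)*c + 98*c + 84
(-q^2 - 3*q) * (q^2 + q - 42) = -q^4 - 4*q^3 + 39*q^2 + 126*q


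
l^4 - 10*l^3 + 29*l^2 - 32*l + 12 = (l - 6)*(l - 2)*(l - 1)^2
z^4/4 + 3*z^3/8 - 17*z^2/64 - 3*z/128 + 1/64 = (z/4 + 1/2)*(z - 1/2)*(z - 1/4)*(z + 1/4)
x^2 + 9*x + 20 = (x + 4)*(x + 5)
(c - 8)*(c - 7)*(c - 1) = c^3 - 16*c^2 + 71*c - 56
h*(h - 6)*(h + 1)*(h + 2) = h^4 - 3*h^3 - 16*h^2 - 12*h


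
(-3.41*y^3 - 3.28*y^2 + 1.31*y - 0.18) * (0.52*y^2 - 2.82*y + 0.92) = -1.7732*y^5 + 7.9106*y^4 + 6.7936*y^3 - 6.8054*y^2 + 1.7128*y - 0.1656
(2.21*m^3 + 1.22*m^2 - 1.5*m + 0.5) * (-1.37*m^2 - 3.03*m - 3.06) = -3.0277*m^5 - 8.3677*m^4 - 8.4042*m^3 + 0.126799999999999*m^2 + 3.075*m - 1.53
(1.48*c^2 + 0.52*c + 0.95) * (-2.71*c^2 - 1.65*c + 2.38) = -4.0108*c^4 - 3.8512*c^3 + 0.0898999999999998*c^2 - 0.3299*c + 2.261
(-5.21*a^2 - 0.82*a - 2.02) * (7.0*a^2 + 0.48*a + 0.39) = -36.47*a^4 - 8.2408*a^3 - 16.5655*a^2 - 1.2894*a - 0.7878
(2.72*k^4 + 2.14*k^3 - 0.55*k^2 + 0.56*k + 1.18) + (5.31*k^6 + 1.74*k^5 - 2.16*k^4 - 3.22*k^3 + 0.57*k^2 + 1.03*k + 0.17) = 5.31*k^6 + 1.74*k^5 + 0.56*k^4 - 1.08*k^3 + 0.0199999999999999*k^2 + 1.59*k + 1.35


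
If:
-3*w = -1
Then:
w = 1/3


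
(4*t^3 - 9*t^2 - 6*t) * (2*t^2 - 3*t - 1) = 8*t^5 - 30*t^4 + 11*t^3 + 27*t^2 + 6*t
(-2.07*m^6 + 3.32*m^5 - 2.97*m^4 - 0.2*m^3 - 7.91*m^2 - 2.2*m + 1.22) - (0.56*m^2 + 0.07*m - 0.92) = -2.07*m^6 + 3.32*m^5 - 2.97*m^4 - 0.2*m^3 - 8.47*m^2 - 2.27*m + 2.14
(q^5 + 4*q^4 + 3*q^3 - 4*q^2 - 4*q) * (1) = q^5 + 4*q^4 + 3*q^3 - 4*q^2 - 4*q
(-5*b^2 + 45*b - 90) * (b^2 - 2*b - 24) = -5*b^4 + 55*b^3 - 60*b^2 - 900*b + 2160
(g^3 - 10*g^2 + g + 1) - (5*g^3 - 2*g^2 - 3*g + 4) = -4*g^3 - 8*g^2 + 4*g - 3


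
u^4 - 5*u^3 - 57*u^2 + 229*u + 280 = (u - 8)*(u - 5)*(u + 1)*(u + 7)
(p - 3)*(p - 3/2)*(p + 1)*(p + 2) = p^4 - 3*p^3/2 - 7*p^2 + 9*p/2 + 9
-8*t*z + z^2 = z*(-8*t + z)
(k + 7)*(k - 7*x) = k^2 - 7*k*x + 7*k - 49*x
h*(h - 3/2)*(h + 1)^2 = h^4 + h^3/2 - 2*h^2 - 3*h/2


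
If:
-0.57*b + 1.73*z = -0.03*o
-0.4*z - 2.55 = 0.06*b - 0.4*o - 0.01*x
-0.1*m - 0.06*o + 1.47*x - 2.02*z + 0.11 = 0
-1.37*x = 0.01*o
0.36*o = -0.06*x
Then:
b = -13.30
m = 89.59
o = 0.00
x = 0.00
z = -4.38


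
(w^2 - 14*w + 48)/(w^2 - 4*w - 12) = (w - 8)/(w + 2)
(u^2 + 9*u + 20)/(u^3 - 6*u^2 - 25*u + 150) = (u + 4)/(u^2 - 11*u + 30)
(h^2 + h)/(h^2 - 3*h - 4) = h/(h - 4)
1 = 1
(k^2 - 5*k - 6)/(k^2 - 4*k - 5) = (k - 6)/(k - 5)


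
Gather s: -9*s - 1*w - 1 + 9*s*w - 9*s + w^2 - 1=s*(9*w - 18) + w^2 - w - 2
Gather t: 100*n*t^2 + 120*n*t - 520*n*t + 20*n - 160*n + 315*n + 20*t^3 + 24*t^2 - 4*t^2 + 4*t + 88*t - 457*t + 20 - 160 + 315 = 175*n + 20*t^3 + t^2*(100*n + 20) + t*(-400*n - 365) + 175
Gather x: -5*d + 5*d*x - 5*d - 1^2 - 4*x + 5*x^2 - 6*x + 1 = -10*d + 5*x^2 + x*(5*d - 10)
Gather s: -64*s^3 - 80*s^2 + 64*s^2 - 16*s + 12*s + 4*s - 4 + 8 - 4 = -64*s^3 - 16*s^2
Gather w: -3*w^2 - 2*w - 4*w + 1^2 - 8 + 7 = -3*w^2 - 6*w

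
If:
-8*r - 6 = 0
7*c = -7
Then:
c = -1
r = -3/4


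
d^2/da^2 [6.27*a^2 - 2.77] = 12.5400000000000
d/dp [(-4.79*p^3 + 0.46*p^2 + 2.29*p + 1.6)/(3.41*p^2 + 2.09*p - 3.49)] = (-16.3339*p^4 - 20.0222*p^3 + 43.3038*p^2 - 14.1228*p - 11.3361)/(11.6281*p^4 + 14.2538*p^3 - 19.4337*p^2 - 14.5882*p + 12.1801)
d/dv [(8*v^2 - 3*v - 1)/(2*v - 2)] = 2*(2*v^2 - 4*v + 1)/(v^2 - 2*v + 1)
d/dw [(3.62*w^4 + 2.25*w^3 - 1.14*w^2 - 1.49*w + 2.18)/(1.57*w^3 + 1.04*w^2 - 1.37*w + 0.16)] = (5.6834*w^6 + 7.5296*w^5 - 10.7484*w^4 + 0.830399999999999*w^3 - 6.0764*w^2 - 4.8992*w + 2.7482)/(2.4649*w^6 + 3.2656*w^5 - 3.2202*w^4 - 2.3472*w^3 + 2.2097*w^2 - 0.4384*w + 0.0256)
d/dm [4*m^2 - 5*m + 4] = 8*m - 5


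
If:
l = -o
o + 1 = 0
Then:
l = 1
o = -1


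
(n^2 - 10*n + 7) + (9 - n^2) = 16 - 10*n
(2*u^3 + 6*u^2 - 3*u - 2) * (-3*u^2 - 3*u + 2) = -6*u^5 - 24*u^4 - 5*u^3 + 27*u^2 - 4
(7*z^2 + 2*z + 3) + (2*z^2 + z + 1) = 9*z^2 + 3*z + 4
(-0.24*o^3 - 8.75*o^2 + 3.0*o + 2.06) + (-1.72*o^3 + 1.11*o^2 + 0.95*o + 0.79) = -1.96*o^3 - 7.64*o^2 + 3.95*o + 2.85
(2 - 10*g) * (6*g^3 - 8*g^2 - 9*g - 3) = -60*g^4 + 92*g^3 + 74*g^2 + 12*g - 6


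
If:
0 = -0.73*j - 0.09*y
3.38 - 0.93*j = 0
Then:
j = 3.63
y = -29.48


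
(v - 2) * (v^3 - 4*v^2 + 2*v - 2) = v^4 - 6*v^3 + 10*v^2 - 6*v + 4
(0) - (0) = 0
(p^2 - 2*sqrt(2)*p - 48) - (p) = p^2 - 2*sqrt(2)*p - p - 48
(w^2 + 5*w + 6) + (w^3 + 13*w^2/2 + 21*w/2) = w^3 + 15*w^2/2 + 31*w/2 + 6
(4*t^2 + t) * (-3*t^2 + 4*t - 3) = -12*t^4 + 13*t^3 - 8*t^2 - 3*t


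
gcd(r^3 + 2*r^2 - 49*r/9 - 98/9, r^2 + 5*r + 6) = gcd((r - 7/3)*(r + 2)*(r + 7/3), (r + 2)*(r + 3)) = r + 2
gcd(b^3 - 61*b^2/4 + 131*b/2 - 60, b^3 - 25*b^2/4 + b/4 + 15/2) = b^2 - 29*b/4 + 15/2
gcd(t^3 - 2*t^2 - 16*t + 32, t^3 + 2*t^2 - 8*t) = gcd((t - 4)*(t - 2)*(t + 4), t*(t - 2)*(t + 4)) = t^2 + 2*t - 8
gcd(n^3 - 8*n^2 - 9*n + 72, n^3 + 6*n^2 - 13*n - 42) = n - 3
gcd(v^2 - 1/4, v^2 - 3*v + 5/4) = v - 1/2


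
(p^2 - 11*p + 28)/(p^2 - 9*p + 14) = (p - 4)/(p - 2)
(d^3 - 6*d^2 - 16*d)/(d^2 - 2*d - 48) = d*(d + 2)/(d + 6)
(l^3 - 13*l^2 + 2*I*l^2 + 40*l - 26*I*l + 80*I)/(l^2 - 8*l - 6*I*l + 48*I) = (l^2 + l*(-5 + 2*I) - 10*I)/(l - 6*I)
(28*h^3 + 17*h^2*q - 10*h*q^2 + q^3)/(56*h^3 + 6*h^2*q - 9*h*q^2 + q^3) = (h + q)/(2*h + q)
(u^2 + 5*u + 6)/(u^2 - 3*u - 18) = (u + 2)/(u - 6)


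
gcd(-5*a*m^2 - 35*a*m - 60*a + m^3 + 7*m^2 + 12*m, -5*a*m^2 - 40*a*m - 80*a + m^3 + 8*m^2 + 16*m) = 5*a*m + 20*a - m^2 - 4*m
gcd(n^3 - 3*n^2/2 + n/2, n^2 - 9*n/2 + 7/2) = n - 1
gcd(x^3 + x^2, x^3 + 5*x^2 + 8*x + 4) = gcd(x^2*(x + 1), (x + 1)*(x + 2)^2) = x + 1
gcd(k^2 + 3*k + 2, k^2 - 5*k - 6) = k + 1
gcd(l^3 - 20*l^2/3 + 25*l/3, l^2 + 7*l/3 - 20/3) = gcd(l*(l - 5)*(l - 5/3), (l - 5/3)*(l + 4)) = l - 5/3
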